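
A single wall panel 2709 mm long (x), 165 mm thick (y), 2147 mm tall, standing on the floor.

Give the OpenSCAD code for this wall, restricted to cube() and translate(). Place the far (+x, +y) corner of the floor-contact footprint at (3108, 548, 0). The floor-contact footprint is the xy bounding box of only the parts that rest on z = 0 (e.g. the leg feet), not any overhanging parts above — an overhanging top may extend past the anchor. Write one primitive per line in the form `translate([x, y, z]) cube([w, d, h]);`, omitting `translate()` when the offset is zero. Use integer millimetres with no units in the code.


translate([399, 383, 0]) cube([2709, 165, 2147]);


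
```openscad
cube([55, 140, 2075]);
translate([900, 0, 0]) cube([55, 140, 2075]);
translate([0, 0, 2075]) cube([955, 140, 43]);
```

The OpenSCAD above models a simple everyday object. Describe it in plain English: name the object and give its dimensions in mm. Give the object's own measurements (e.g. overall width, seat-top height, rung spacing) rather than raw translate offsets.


A door frame. The clear opening is 845 mm wide and 2075 mm high. Two 55 mm wide jambs, 140 mm deep, stand either side of the opening from the floor to the top of the opening. A 43 mm thick head sits across the top of both jambs, spanning the full outside width of the frame.


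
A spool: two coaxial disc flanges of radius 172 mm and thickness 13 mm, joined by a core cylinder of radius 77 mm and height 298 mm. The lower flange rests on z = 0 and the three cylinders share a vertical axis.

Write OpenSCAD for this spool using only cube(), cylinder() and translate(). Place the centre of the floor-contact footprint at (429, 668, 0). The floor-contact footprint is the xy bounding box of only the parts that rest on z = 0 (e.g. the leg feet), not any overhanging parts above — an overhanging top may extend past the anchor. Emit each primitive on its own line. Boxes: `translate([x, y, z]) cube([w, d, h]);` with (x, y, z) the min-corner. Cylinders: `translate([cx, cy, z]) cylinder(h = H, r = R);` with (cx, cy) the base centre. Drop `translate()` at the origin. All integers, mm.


translate([429, 668, 0]) cylinder(h = 13, r = 172);
translate([429, 668, 13]) cylinder(h = 298, r = 77);
translate([429, 668, 311]) cylinder(h = 13, r = 172);


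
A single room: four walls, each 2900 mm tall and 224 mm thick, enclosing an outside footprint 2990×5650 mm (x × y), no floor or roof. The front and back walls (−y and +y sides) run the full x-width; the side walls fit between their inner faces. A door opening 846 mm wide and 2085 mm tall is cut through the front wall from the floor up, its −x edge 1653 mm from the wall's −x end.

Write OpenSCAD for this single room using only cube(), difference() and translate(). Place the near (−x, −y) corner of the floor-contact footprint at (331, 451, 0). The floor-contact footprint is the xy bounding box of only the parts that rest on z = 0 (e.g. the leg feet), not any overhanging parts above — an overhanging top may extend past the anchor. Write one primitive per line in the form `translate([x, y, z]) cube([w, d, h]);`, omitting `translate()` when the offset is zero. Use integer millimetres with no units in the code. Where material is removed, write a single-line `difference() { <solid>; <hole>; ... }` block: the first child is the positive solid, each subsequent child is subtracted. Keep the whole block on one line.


difference() { translate([331, 451, 0]) cube([2990, 224, 2900]); translate([1984, 451, 0]) cube([846, 224, 2085]); }
translate([331, 5877, 0]) cube([2990, 224, 2900]);
translate([331, 675, 0]) cube([224, 5202, 2900]);
translate([3097, 675, 0]) cube([224, 5202, 2900]);


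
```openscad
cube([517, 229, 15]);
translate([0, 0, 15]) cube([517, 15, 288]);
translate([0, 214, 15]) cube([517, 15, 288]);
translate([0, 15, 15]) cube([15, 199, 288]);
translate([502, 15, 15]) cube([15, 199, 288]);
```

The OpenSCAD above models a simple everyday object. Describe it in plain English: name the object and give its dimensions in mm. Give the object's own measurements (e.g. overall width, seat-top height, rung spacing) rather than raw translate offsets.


An open-topped rectangular box: outside dimensions 517×229×303 mm, with a uniform wall and base thickness of 15 mm. The base is a full 517×229 slab on the floor; four walls sit on top of the base. The front and back walls (the −y and +y sides) span the full width; the two side walls fit between them.


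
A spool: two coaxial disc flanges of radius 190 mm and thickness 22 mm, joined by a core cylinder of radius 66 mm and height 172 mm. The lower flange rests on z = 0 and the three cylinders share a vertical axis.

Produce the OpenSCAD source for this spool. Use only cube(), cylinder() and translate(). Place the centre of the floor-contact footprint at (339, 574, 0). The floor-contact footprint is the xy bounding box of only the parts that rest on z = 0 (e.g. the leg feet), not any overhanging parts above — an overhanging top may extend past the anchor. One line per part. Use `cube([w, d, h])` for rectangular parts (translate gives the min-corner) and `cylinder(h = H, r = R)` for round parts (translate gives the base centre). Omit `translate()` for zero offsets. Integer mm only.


translate([339, 574, 0]) cylinder(h = 22, r = 190);
translate([339, 574, 22]) cylinder(h = 172, r = 66);
translate([339, 574, 194]) cylinder(h = 22, r = 190);


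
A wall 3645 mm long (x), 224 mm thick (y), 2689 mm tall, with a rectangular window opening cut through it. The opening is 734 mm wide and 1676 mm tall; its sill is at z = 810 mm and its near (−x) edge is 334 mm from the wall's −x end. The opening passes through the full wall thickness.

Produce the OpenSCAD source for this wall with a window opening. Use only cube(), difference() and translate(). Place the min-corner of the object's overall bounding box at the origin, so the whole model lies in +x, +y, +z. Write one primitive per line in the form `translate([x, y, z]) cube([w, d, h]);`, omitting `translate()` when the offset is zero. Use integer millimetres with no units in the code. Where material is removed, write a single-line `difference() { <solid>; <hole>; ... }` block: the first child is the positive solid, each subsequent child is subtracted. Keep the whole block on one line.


difference() { cube([3645, 224, 2689]); translate([334, 0, 810]) cube([734, 224, 1676]); }


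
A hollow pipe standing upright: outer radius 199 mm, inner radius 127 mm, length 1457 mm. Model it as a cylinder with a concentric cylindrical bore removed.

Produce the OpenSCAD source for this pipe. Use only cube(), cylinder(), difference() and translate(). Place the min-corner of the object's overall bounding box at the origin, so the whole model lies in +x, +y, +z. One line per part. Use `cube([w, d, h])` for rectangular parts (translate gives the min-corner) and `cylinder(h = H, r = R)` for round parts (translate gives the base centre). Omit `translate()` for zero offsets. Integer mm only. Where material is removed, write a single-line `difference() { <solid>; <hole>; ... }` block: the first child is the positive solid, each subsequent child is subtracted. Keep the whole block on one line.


difference() { translate([199, 199, 0]) cylinder(h = 1457, r = 199); translate([199, 199, 0]) cylinder(h = 1457, r = 127); }


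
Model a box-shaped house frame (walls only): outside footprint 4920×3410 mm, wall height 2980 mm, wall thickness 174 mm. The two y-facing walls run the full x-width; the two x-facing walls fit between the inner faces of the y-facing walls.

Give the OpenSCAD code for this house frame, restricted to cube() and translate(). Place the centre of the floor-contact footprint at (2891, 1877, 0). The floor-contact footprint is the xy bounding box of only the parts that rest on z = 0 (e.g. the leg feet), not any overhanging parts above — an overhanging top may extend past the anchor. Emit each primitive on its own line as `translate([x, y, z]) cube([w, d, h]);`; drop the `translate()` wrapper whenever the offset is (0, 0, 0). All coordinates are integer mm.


translate([431, 172, 0]) cube([4920, 174, 2980]);
translate([431, 3408, 0]) cube([4920, 174, 2980]);
translate([431, 346, 0]) cube([174, 3062, 2980]);
translate([5177, 346, 0]) cube([174, 3062, 2980]);


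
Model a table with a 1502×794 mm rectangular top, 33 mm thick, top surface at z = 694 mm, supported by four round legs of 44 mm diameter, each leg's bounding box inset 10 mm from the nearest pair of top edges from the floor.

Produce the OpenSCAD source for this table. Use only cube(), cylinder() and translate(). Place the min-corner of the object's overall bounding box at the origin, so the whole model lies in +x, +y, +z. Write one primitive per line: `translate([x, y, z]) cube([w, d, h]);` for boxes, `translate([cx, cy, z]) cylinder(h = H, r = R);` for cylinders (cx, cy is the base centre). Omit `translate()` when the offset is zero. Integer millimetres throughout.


translate([0, 0, 661]) cube([1502, 794, 33]);
translate([32, 32, 0]) cylinder(h = 661, r = 22);
translate([1470, 32, 0]) cylinder(h = 661, r = 22);
translate([32, 762, 0]) cylinder(h = 661, r = 22);
translate([1470, 762, 0]) cylinder(h = 661, r = 22);


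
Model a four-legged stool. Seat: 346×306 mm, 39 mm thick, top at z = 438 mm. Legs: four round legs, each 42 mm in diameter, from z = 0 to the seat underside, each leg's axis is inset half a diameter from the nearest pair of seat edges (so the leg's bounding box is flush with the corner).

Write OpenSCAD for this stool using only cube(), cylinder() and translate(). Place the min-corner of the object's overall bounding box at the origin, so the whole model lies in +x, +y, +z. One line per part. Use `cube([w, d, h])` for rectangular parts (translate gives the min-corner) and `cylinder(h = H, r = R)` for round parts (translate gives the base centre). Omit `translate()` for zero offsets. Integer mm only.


translate([0, 0, 399]) cube([346, 306, 39]);
translate([21, 21, 0]) cylinder(h = 399, r = 21);
translate([325, 21, 0]) cylinder(h = 399, r = 21);
translate([21, 285, 0]) cylinder(h = 399, r = 21);
translate([325, 285, 0]) cylinder(h = 399, r = 21);


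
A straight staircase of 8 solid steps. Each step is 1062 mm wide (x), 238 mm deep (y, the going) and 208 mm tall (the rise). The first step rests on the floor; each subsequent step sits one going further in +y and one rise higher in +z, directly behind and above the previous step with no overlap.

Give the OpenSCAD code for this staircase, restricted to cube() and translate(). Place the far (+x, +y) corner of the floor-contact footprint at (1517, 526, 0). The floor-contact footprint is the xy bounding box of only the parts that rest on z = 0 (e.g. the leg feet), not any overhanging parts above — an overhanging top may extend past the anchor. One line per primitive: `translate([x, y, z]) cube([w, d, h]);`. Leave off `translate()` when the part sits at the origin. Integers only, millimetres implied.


translate([455, 288, 0]) cube([1062, 238, 208]);
translate([455, 526, 208]) cube([1062, 238, 208]);
translate([455, 764, 416]) cube([1062, 238, 208]);
translate([455, 1002, 624]) cube([1062, 238, 208]);
translate([455, 1240, 832]) cube([1062, 238, 208]);
translate([455, 1478, 1040]) cube([1062, 238, 208]);
translate([455, 1716, 1248]) cube([1062, 238, 208]);
translate([455, 1954, 1456]) cube([1062, 238, 208]);


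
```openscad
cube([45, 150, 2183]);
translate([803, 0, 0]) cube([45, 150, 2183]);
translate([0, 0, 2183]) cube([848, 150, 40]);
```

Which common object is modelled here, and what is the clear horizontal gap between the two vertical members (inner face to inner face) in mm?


A door frame. The clear opening width is 758 mm.

Two 2183 mm tall posts with a header on top — a door frame. The left jamb is 45 mm wide at x = 0; the right jamb starts at x = 803. The clear opening is 803 − 45 = 758 mm.


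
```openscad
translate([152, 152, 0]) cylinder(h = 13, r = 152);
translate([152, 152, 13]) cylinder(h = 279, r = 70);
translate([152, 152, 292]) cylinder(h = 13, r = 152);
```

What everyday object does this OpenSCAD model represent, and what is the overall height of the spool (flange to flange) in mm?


A spool. The overall height is 305 mm.

Three coaxial cylinders, large–small–large — a spool. Two 13 mm flanges and a 279 mm core give 13 + 279 + 13 = 305 mm.


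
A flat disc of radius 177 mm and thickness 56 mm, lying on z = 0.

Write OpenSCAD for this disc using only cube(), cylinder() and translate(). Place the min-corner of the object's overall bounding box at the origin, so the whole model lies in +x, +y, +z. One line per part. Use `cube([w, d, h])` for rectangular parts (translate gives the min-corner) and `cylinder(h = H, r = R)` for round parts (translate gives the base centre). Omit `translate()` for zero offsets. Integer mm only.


translate([177, 177, 0]) cylinder(h = 56, r = 177);


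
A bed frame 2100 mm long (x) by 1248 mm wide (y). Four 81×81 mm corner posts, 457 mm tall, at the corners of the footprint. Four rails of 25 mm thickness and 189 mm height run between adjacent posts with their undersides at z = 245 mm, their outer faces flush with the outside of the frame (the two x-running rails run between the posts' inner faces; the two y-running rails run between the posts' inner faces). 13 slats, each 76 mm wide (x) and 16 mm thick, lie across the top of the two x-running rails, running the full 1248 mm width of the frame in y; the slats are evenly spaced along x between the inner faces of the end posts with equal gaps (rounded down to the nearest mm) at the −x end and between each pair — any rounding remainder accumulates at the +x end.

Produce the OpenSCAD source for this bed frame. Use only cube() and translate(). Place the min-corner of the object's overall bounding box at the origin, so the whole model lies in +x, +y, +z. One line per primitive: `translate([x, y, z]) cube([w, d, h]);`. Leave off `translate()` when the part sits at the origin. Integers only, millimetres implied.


// slat z = rail_z + rail_h = 245 + 189 = 434
// slat gap = ⌊(1938 − 13·76) / 14⌋ = 67
cube([81, 81, 457]);
translate([0, 1167, 0]) cube([81, 81, 457]);
translate([2019, 0, 0]) cube([81, 81, 457]);
translate([2019, 1167, 0]) cube([81, 81, 457]);
translate([81, 0, 245]) cube([1938, 25, 189]);
translate([81, 1223, 245]) cube([1938, 25, 189]);
translate([0, 81, 245]) cube([25, 1086, 189]);
translate([2075, 81, 245]) cube([25, 1086, 189]);
translate([148, 0, 434]) cube([76, 1248, 16]);
translate([291, 0, 434]) cube([76, 1248, 16]);
translate([434, 0, 434]) cube([76, 1248, 16]);
translate([577, 0, 434]) cube([76, 1248, 16]);
translate([720, 0, 434]) cube([76, 1248, 16]);
translate([863, 0, 434]) cube([76, 1248, 16]);
translate([1006, 0, 434]) cube([76, 1248, 16]);
translate([1149, 0, 434]) cube([76, 1248, 16]);
translate([1292, 0, 434]) cube([76, 1248, 16]);
translate([1435, 0, 434]) cube([76, 1248, 16]);
translate([1578, 0, 434]) cube([76, 1248, 16]);
translate([1721, 0, 434]) cube([76, 1248, 16]);
translate([1864, 0, 434]) cube([76, 1248, 16]);


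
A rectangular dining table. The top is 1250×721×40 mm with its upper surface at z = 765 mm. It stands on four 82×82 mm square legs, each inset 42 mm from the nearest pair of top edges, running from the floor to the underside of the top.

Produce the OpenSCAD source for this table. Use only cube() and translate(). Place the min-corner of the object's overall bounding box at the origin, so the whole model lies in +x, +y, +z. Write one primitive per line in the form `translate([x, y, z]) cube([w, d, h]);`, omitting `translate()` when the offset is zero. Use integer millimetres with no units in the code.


translate([0, 0, 725]) cube([1250, 721, 40]);
translate([42, 42, 0]) cube([82, 82, 725]);
translate([1126, 42, 0]) cube([82, 82, 725]);
translate([42, 597, 0]) cube([82, 82, 725]);
translate([1126, 597, 0]) cube([82, 82, 725]);


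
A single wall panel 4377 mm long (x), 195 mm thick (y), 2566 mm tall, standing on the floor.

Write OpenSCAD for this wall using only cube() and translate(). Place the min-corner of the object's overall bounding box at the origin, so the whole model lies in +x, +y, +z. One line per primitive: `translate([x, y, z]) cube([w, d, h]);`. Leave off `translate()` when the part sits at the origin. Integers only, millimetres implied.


cube([4377, 195, 2566]);


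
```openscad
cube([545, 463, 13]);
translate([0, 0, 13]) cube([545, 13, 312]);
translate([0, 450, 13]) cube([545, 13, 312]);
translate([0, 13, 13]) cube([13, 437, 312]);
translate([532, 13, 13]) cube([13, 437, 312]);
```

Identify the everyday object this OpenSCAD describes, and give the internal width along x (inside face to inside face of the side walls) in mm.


An open box. The internal width is 519 mm.

A 545×463 base slab with four walls standing on it — an open box. The base is 545 mm wide and the walls are 13 mm thick, so the internal width is 545 − 2 × 13 = 519 mm.


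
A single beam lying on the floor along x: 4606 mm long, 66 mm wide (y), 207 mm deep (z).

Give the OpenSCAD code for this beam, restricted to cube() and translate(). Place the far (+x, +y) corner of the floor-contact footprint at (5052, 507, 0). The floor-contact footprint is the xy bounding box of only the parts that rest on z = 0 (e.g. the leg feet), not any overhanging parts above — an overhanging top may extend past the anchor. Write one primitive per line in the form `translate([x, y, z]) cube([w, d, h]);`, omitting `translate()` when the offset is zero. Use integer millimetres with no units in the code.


translate([446, 441, 0]) cube([4606, 66, 207]);


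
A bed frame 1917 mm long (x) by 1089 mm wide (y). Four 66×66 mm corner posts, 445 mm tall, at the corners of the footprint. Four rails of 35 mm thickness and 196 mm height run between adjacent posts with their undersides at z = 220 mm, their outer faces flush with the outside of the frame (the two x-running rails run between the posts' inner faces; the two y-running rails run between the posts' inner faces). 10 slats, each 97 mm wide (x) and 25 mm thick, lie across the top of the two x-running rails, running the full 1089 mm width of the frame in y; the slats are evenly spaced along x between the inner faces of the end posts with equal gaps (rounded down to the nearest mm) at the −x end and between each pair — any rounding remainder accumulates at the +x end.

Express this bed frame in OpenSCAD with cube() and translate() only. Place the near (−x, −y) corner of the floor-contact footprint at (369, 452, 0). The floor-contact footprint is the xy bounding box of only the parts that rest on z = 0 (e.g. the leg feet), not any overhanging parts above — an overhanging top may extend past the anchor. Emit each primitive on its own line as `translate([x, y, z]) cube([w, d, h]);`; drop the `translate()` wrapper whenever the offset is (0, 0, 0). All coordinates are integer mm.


translate([369, 452, 0]) cube([66, 66, 445]);
translate([369, 1475, 0]) cube([66, 66, 445]);
translate([2220, 452, 0]) cube([66, 66, 445]);
translate([2220, 1475, 0]) cube([66, 66, 445]);
translate([435, 452, 220]) cube([1785, 35, 196]);
translate([435, 1506, 220]) cube([1785, 35, 196]);
translate([369, 518, 220]) cube([35, 957, 196]);
translate([2251, 518, 220]) cube([35, 957, 196]);
translate([509, 452, 416]) cube([97, 1089, 25]);
translate([680, 452, 416]) cube([97, 1089, 25]);
translate([851, 452, 416]) cube([97, 1089, 25]);
translate([1022, 452, 416]) cube([97, 1089, 25]);
translate([1193, 452, 416]) cube([97, 1089, 25]);
translate([1364, 452, 416]) cube([97, 1089, 25]);
translate([1535, 452, 416]) cube([97, 1089, 25]);
translate([1706, 452, 416]) cube([97, 1089, 25]);
translate([1877, 452, 416]) cube([97, 1089, 25]);
translate([2048, 452, 416]) cube([97, 1089, 25]);


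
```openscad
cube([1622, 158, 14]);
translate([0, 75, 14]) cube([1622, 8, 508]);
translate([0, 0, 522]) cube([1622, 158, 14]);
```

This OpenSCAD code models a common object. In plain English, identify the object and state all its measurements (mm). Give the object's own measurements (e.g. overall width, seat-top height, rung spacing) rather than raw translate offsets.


An I-beam lying along x, 1622 mm long. Overall section height 536 mm. Two flanges 158 mm wide (y) and 14 mm thick, one on the floor and one at the top; a web 8 mm thick runs between them, centred on the flange width.


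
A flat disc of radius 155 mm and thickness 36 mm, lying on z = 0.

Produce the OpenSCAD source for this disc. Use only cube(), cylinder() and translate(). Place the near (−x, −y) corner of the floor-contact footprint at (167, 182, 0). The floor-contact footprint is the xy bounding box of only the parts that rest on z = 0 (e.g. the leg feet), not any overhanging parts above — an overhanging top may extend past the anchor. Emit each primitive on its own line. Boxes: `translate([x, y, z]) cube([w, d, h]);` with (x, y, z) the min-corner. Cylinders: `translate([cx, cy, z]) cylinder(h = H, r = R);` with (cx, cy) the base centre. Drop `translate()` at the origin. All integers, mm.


translate([322, 337, 0]) cylinder(h = 36, r = 155);


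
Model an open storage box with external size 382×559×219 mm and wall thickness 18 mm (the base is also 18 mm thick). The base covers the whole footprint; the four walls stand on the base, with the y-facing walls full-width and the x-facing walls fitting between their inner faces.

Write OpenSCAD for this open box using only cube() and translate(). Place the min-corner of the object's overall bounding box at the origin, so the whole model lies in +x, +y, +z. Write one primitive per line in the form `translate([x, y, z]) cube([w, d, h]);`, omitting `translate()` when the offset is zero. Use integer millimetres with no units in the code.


cube([382, 559, 18]);
translate([0, 0, 18]) cube([382, 18, 201]);
translate([0, 541, 18]) cube([382, 18, 201]);
translate([0, 18, 18]) cube([18, 523, 201]);
translate([364, 18, 18]) cube([18, 523, 201]);


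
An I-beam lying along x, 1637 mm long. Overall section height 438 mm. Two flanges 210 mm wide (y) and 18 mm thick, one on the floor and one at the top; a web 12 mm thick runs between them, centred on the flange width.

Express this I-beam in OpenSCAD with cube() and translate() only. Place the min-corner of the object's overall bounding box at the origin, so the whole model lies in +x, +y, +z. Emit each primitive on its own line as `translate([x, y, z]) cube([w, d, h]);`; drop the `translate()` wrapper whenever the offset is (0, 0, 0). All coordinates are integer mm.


cube([1637, 210, 18]);
translate([0, 99, 18]) cube([1637, 12, 402]);
translate([0, 0, 420]) cube([1637, 210, 18]);


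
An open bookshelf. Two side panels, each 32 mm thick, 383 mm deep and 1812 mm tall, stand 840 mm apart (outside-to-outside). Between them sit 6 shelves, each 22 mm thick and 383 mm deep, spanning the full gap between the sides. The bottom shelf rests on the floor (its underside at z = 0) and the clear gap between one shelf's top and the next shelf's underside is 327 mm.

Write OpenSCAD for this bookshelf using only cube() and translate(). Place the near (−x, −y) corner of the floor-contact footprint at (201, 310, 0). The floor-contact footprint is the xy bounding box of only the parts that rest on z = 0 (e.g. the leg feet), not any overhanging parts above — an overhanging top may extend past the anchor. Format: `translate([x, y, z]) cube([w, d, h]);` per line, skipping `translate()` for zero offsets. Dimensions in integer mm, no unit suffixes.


translate([201, 310, 0]) cube([32, 383, 1812]);
translate([1009, 310, 0]) cube([32, 383, 1812]);
translate([233, 310, 0]) cube([776, 383, 22]);
translate([233, 310, 349]) cube([776, 383, 22]);
translate([233, 310, 698]) cube([776, 383, 22]);
translate([233, 310, 1047]) cube([776, 383, 22]);
translate([233, 310, 1396]) cube([776, 383, 22]);
translate([233, 310, 1745]) cube([776, 383, 22]);


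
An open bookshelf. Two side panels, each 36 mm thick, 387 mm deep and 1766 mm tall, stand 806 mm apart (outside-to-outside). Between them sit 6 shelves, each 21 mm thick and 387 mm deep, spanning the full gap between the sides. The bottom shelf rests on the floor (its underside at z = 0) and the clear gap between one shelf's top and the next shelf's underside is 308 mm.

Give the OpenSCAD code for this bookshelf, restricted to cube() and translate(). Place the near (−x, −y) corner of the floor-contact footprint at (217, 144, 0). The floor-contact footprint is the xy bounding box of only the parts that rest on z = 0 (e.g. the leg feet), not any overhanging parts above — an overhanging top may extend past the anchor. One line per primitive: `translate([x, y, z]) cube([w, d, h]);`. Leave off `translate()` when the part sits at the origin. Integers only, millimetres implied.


translate([217, 144, 0]) cube([36, 387, 1766]);
translate([987, 144, 0]) cube([36, 387, 1766]);
translate([253, 144, 0]) cube([734, 387, 21]);
translate([253, 144, 329]) cube([734, 387, 21]);
translate([253, 144, 658]) cube([734, 387, 21]);
translate([253, 144, 987]) cube([734, 387, 21]);
translate([253, 144, 1316]) cube([734, 387, 21]);
translate([253, 144, 1645]) cube([734, 387, 21]);


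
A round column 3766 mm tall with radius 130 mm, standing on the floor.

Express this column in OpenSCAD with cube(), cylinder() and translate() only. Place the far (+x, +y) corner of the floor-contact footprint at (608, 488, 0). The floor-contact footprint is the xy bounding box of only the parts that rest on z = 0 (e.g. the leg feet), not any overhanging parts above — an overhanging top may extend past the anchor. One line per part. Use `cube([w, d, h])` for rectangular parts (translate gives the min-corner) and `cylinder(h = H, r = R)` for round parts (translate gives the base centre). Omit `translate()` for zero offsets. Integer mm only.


translate([478, 358, 0]) cylinder(h = 3766, r = 130);


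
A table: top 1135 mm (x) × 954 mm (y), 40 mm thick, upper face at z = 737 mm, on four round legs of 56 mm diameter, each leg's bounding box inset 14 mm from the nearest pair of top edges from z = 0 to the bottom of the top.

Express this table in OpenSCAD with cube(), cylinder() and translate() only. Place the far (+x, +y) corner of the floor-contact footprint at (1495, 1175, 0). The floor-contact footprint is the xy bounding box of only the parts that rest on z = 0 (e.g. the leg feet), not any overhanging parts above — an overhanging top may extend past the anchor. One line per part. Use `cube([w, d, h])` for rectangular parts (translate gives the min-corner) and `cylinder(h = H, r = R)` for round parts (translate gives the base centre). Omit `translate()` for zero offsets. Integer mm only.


translate([374, 235, 697]) cube([1135, 954, 40]);
translate([416, 277, 0]) cylinder(h = 697, r = 28);
translate([1467, 277, 0]) cylinder(h = 697, r = 28);
translate([416, 1147, 0]) cylinder(h = 697, r = 28);
translate([1467, 1147, 0]) cylinder(h = 697, r = 28);


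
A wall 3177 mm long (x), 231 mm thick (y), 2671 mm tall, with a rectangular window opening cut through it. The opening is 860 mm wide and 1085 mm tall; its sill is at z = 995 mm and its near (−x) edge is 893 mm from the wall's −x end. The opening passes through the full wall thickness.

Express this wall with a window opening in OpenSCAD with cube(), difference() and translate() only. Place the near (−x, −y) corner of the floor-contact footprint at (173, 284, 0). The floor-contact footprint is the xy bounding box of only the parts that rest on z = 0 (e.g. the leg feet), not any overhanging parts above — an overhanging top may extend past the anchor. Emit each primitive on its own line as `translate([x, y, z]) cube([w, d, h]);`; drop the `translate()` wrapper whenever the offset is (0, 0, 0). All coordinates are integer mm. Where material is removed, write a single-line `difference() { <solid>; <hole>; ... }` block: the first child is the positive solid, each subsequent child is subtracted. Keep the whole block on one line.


difference() { translate([173, 284, 0]) cube([3177, 231, 2671]); translate([1066, 284, 995]) cube([860, 231, 1085]); }


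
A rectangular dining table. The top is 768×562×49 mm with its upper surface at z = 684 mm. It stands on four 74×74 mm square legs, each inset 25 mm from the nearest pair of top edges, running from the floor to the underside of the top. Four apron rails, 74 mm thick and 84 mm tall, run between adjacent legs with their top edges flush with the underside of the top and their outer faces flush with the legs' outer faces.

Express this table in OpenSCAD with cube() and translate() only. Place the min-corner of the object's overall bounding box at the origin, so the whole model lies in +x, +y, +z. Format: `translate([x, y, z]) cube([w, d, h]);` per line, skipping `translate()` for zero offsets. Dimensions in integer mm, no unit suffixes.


translate([0, 0, 635]) cube([768, 562, 49]);
translate([25, 25, 0]) cube([74, 74, 635]);
translate([669, 25, 0]) cube([74, 74, 635]);
translate([25, 463, 0]) cube([74, 74, 635]);
translate([669, 463, 0]) cube([74, 74, 635]);
translate([99, 25, 551]) cube([570, 74, 84]);
translate([99, 463, 551]) cube([570, 74, 84]);
translate([25, 99, 551]) cube([74, 364, 84]);
translate([669, 99, 551]) cube([74, 364, 84]);


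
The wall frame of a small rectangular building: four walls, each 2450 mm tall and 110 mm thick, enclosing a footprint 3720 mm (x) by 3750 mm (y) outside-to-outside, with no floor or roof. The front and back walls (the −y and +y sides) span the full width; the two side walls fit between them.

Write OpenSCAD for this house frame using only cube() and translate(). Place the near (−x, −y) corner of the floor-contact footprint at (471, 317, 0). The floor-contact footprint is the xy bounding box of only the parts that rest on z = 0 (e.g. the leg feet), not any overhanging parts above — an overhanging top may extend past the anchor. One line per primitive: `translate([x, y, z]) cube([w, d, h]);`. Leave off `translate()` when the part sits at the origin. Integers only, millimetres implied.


translate([471, 317, 0]) cube([3720, 110, 2450]);
translate([471, 3957, 0]) cube([3720, 110, 2450]);
translate([471, 427, 0]) cube([110, 3530, 2450]);
translate([4081, 427, 0]) cube([110, 3530, 2450]);


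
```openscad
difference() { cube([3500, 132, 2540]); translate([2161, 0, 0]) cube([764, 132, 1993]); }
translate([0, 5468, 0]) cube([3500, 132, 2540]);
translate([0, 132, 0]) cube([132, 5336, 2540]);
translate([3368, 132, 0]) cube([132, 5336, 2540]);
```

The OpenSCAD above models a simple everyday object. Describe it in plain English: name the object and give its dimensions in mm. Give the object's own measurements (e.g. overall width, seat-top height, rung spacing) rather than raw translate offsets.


A single room: four walls, each 2540 mm tall and 132 mm thick, enclosing an outside footprint 3500×5600 mm (x × y), no floor or roof. The front and back walls (−y and +y sides) run the full x-width; the side walls fit between their inner faces. A door opening 764 mm wide and 1993 mm tall is cut through the front wall from the floor up, its −x edge 2161 mm from the wall's −x end.


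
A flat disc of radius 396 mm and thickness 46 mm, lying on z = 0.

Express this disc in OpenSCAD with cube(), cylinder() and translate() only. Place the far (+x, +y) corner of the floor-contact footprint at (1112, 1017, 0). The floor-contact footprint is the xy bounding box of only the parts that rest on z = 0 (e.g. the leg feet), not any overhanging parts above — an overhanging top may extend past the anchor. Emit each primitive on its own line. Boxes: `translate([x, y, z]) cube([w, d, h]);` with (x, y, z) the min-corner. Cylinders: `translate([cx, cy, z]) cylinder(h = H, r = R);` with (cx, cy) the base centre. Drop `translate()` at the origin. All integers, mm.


translate([716, 621, 0]) cylinder(h = 46, r = 396);


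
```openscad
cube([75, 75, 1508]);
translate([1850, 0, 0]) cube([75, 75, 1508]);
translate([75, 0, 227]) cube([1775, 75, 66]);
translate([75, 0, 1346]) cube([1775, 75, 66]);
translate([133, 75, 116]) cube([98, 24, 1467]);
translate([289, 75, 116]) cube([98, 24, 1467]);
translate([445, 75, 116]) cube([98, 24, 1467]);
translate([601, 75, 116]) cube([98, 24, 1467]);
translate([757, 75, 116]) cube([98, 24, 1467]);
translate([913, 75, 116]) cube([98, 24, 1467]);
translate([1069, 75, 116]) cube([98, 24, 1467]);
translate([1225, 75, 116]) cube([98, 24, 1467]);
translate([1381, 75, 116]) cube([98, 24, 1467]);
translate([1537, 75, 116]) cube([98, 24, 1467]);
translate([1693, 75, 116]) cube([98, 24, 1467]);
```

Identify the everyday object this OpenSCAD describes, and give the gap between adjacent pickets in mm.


A fence section. The picket gap is 58 mm.

Two posts, two rails, 11 pickets — a fence section. Span 1775 mm holds 11 pickets of 98 mm with 12 equal gaps: ⌊(1775 − 11·98) / 12⌋ = 58 mm.


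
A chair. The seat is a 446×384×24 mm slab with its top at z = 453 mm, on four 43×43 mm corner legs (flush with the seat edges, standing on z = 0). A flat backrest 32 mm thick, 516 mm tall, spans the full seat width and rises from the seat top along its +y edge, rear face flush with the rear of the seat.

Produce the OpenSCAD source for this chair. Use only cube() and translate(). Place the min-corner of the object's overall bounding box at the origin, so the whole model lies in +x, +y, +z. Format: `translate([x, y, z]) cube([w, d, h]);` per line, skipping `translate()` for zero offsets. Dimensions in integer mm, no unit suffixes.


// leg_h = 453 - 24 = 429
translate([0, 0, 429]) cube([446, 384, 24]);
cube([43, 43, 429]);
translate([403, 0, 0]) cube([43, 43, 429]);
translate([0, 341, 0]) cube([43, 43, 429]);
translate([403, 341, 0]) cube([43, 43, 429]);
translate([0, 352, 453]) cube([446, 32, 516]);


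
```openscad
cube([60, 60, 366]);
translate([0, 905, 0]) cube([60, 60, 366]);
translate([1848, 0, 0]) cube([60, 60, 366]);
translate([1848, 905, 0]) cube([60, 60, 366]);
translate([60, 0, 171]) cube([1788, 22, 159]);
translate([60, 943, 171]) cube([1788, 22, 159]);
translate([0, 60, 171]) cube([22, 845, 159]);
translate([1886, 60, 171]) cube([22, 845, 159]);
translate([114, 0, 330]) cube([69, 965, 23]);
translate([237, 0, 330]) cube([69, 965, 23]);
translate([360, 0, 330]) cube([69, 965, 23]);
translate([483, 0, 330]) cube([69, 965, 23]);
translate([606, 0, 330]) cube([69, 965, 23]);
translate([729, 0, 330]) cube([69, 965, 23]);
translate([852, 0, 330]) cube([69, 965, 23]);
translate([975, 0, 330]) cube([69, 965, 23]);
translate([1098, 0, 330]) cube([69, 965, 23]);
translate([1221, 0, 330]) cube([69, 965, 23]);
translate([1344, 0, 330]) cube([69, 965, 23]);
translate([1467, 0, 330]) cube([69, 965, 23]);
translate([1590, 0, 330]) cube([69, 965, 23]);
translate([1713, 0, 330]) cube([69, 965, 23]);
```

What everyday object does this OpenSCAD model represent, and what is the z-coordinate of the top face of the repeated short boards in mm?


A bed frame. The slat-top height is 353 mm.

Four posts, four rails, and a row of slats — a bed frame. Slats sit on the rails at z = 171 + 159 = 330; with slat thickness 23, the top is 353 mm.


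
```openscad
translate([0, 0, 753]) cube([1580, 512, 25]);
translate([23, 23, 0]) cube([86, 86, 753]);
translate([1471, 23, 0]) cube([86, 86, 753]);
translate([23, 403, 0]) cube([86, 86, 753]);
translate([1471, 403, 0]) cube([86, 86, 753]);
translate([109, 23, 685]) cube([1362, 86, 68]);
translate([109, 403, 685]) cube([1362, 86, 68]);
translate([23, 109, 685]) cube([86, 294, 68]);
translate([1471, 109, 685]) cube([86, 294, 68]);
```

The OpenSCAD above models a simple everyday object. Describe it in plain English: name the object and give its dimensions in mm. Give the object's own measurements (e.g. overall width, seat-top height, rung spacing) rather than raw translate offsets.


A rectangular dining table. The top is 1580×512×25 mm with its upper surface at z = 778 mm. It stands on four 86×86 mm square legs, each inset 23 mm from the nearest pair of top edges, running from the floor to the underside of the top. Four apron rails, 86 mm thick and 68 mm tall, run between adjacent legs with their top edges flush with the underside of the top and their outer faces flush with the legs' outer faces.


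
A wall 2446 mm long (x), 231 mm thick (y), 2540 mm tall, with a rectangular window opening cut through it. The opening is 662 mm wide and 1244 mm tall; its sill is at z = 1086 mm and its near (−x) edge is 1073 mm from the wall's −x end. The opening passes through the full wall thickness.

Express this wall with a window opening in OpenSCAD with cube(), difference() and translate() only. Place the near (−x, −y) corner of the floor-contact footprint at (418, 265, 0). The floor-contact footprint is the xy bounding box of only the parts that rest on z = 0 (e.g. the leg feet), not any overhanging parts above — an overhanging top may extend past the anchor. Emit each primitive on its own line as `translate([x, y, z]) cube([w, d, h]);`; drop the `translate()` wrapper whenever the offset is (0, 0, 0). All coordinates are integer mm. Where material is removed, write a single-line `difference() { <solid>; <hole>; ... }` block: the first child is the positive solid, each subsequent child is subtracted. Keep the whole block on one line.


difference() { translate([418, 265, 0]) cube([2446, 231, 2540]); translate([1491, 265, 1086]) cube([662, 231, 1244]); }


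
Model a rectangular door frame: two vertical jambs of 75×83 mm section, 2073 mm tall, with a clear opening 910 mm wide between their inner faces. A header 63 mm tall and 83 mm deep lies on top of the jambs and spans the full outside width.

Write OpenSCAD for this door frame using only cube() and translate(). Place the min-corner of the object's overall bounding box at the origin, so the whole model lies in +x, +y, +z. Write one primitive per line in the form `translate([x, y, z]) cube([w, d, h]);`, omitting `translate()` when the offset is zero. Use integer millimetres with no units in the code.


cube([75, 83, 2073]);
translate([985, 0, 0]) cube([75, 83, 2073]);
translate([0, 0, 2073]) cube([1060, 83, 63]);


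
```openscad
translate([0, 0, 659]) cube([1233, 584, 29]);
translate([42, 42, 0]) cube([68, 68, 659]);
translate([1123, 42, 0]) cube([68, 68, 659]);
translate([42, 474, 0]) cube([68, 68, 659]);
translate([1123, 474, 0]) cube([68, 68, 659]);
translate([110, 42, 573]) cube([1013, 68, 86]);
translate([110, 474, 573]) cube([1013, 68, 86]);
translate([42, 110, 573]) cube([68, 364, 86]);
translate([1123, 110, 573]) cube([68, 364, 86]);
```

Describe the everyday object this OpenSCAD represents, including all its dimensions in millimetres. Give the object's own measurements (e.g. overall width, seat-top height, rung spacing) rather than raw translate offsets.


A table: top 1233 mm (x) × 584 mm (y), 29 mm thick, upper face at z = 688 mm, on four 68×68 mm square legs, each inset 42 mm from the nearest pair of top edges from z = 0 to the bottom of the top. Four apron rails, 68 mm thick and 86 mm tall, run between adjacent legs with their top edges flush with the underside of the top and their outer faces flush with the legs' outer faces.


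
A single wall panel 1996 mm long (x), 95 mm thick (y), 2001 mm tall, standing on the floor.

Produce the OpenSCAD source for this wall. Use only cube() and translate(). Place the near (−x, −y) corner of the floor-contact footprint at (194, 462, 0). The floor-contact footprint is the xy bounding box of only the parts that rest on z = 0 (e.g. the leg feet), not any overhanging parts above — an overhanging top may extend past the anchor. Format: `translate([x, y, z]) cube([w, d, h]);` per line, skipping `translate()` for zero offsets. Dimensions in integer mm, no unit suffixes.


translate([194, 462, 0]) cube([1996, 95, 2001]);


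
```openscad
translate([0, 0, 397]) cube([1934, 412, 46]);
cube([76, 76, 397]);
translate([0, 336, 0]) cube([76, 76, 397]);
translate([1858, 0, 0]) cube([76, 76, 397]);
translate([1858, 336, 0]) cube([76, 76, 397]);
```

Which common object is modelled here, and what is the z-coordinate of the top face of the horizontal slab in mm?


A bench. The seat-top height is 443 mm.

A long slab on four corner posts — a bench. The slab sits at z = 397 with thickness 46, so the top is 397 + 46 = 443 mm.
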